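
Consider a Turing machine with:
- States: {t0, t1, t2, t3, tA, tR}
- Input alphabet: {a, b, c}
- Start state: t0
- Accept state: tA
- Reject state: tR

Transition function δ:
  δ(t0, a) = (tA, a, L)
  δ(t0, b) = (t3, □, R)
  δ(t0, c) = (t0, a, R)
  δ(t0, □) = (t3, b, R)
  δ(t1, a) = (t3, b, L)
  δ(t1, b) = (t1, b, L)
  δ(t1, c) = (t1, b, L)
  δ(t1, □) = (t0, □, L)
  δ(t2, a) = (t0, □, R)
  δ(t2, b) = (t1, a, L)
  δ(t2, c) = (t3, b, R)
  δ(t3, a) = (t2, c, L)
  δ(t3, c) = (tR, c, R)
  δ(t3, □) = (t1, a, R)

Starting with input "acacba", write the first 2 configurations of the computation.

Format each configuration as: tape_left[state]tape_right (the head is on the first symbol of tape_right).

Transitions applied:
Step 1: δ(t0, a) = (tA, a, L)

The first 2 configurations are:
[t0]acacba ⊢ [tA]□acacba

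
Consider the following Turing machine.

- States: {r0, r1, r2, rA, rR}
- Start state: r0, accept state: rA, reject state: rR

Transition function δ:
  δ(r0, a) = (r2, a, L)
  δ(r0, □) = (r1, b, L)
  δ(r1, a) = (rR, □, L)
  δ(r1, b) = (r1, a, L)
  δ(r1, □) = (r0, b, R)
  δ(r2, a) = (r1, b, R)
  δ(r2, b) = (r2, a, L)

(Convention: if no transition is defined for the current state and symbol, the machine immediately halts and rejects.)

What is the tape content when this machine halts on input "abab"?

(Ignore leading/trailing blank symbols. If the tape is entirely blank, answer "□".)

Execution trace:
Initial: [r0]abab
Step 1: δ(r0, a) = (r2, a, L) → [r2]□abab

No transition is defined for δ(r2, □). By convention the machine halts and rejects.

Final tape (ignoring leading/trailing blanks): abab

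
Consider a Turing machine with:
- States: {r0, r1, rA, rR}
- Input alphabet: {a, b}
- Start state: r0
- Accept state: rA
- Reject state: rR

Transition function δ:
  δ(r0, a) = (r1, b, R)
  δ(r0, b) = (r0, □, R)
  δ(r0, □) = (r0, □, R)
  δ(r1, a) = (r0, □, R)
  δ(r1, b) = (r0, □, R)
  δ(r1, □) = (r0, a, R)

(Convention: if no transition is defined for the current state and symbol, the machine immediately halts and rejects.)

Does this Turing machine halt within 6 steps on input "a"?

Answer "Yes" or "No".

Execution trace:
Initial: [r0]a
Step 1: δ(r0, a) = (r1, b, R) → b[r1]□
Step 2: δ(r1, □) = (r0, a, R) → ba[r0]□
Step 3: δ(r0, □) = (r0, □, R) → ba□[r0]□
Step 4: δ(r0, □) = (r0, □, R) → ba□□[r0]□
Step 5: δ(r0, □) = (r0, □, R) → ba□□□[r0]□
Step 6: δ(r0, □) = (r0, □, R) → ba□□□□[r0]□

The machine has not reached a halting state after 6 steps.
The machine did not halt within the 6-step bound.

Answer: No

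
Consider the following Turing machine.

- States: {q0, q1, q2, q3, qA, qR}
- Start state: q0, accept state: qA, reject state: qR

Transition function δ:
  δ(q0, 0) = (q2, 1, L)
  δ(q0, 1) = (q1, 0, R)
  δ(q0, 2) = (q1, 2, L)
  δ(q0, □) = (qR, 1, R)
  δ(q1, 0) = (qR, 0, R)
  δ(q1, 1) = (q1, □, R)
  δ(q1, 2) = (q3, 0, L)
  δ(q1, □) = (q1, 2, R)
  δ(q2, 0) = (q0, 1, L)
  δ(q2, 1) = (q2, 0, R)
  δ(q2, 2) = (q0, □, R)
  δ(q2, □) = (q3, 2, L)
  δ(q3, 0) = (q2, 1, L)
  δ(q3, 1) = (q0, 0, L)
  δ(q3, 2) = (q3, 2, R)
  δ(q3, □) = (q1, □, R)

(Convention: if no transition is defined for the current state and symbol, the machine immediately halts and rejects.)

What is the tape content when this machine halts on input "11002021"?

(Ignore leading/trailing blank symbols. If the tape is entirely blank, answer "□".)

Execution trace:
Initial: [q0]11002021
Step 1: δ(q0, 1) = (q1, 0, R) → 0[q1]1002021
Step 2: δ(q1, 1) = (q1, □, R) → 0□[q1]002021
Step 3: δ(q1, 0) = (qR, 0, R) → 0□0[qR]02021

The machine reaches the reject state qR and halts.

Final tape (ignoring leading/trailing blanks): 0□002021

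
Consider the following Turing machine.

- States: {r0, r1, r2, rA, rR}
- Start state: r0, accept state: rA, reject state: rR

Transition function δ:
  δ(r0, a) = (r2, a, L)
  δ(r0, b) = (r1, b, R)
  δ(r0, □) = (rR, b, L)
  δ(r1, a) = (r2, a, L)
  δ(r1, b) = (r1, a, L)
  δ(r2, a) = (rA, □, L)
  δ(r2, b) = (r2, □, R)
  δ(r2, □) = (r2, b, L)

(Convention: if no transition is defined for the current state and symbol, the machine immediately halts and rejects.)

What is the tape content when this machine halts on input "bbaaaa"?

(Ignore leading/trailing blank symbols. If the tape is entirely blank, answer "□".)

Execution trace:
Initial: [r0]bbaaaa
Step 1: δ(r0, b) = (r1, b, R) → b[r1]baaaa
Step 2: δ(r1, b) = (r1, a, L) → [r1]baaaaa
Step 3: δ(r1, b) = (r1, a, L) → [r1]□aaaaaa

No transition is defined for δ(r1, □). By convention the machine halts and rejects.

Final tape (ignoring leading/trailing blanks): aaaaaa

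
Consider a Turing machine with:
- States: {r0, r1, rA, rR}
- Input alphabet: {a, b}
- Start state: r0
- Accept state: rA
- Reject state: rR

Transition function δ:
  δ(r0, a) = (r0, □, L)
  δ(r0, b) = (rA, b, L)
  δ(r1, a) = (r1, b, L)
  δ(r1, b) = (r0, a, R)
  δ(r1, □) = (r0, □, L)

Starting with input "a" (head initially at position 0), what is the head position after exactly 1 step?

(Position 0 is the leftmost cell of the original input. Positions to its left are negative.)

Execution trace (head position shown):
Step 0: [r0]a  (head at position 0)
Step 1: move left → [r0]□□  (head at position -1)

After 1 step, the head is at position -1.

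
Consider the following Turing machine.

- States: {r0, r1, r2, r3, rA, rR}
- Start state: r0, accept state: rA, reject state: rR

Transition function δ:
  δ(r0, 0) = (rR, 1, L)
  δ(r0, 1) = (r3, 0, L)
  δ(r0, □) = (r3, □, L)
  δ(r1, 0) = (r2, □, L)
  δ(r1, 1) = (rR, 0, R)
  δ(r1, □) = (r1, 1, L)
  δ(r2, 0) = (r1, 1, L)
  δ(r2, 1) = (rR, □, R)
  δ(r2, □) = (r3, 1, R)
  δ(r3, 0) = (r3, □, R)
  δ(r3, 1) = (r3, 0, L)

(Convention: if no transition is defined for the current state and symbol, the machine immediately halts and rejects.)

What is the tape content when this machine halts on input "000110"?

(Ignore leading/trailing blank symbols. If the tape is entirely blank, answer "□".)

Execution trace:
Initial: [r0]000110
Step 1: δ(r0, 0) = (rR, 1, L) → [rR]□100110

The machine reaches the reject state rR and halts.

Final tape (ignoring leading/trailing blanks): 100110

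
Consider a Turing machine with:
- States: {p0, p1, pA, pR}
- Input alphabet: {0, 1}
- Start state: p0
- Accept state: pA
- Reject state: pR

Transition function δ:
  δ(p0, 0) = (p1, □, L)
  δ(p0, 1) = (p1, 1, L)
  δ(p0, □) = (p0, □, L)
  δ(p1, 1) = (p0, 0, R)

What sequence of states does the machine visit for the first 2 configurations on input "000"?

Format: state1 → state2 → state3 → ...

Execution trace:
Initial: [p0]000
Step 1: δ(p0, 0) = (p1, □, L) → [p1]□□00

No transition is defined for δ(p1, □). By convention the machine halts and rejects.

State sequence: p0 → p1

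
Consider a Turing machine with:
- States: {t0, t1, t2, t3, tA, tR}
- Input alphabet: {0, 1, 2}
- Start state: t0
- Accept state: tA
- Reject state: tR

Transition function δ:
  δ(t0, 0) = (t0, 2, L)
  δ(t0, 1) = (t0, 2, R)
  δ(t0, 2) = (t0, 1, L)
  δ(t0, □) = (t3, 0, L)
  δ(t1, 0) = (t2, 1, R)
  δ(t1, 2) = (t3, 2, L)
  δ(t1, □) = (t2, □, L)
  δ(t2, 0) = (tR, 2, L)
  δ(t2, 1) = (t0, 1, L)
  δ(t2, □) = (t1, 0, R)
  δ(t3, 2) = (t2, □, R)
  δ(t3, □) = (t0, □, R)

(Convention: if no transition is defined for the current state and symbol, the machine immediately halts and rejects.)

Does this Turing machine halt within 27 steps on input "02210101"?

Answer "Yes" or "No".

Execution trace:
Initial: [t0]02210101
Step 1: δ(t0, 0) = (t0, 2, L) → [t0]□22210101
Step 2: δ(t0, □) = (t3, 0, L) → [t3]□022210101
Step 3: δ(t3, □) = (t0, □, R) → □[t0]022210101
Step 4: δ(t0, 0) = (t0, 2, L) → [t0]□222210101
Step 5: δ(t0, □) = (t3, 0, L) → [t3]□0222210101
Step 6: δ(t3, □) = (t0, □, R) → □[t0]0222210101
Step 7: δ(t0, 0) = (t0, 2, L) → [t0]□2222210101
Step 8: δ(t0, □) = (t3, 0, L) → [t3]□02222210101
Step 9: δ(t3, □) = (t0, □, R) → □[t0]02222210101
Step 10: δ(t0, 0) = (t0, 2, L) → [t0]□22222210101
Step 11: δ(t0, □) = (t3, 0, L) → [t3]□022222210101
Step 12: δ(t3, □) = (t0, □, R) → □[t0]022222210101
Step 13: δ(t0, 0) = (t0, 2, L) → [t0]□222222210101
Step 14: δ(t0, □) = (t3, 0, L) → [t3]□0222222210101
Step 15: δ(t3, □) = (t0, □, R) → □[t0]0222222210101
Step 16: δ(t0, 0) = (t0, 2, L) → [t0]□2222222210101
Step 17: δ(t0, □) = (t3, 0, L) → [t3]□02222222210101
Step 18: δ(t3, □) = (t0, □, R) → □[t0]02222222210101
Step 19: δ(t0, 0) = (t0, 2, L) → [t0]□22222222210101
Step 20: δ(t0, □) = (t3, 0, L) → [t3]□022222222210101
Step 21: δ(t3, □) = (t0, □, R) → □[t0]022222222210101
Step 22: δ(t0, 0) = (t0, 2, L) → [t0]□222222222210101
Step 23: δ(t0, □) = (t3, 0, L) → [t3]□0222222222210101
Step 24: δ(t3, □) = (t0, □, R) → □[t0]0222222222210101
Step 25: δ(t0, 0) = (t0, 2, L) → [t0]□2222222222210101
Step 26: δ(t0, □) = (t3, 0, L) → [t3]□02222222222210101
Step 27: δ(t3, □) = (t0, □, R) → □[t0]02222222222210101

The machine has not reached a halting state after 27 steps.
The machine did not halt within the 27-step bound.

Answer: No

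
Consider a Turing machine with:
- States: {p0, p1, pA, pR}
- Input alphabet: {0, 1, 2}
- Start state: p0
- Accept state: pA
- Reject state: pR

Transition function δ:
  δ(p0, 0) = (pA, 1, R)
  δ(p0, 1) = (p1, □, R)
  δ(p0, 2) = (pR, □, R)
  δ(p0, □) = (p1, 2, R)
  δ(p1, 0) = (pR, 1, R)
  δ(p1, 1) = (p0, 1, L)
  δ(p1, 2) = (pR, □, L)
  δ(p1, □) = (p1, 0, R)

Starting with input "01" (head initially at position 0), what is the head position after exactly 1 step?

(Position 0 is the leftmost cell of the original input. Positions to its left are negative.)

Execution trace (head position shown):
Step 0: [p0]01  (head at position 0)
Step 1: move right → 1[pA]1  (head at position 1)

After 1 step, the head is at position 1.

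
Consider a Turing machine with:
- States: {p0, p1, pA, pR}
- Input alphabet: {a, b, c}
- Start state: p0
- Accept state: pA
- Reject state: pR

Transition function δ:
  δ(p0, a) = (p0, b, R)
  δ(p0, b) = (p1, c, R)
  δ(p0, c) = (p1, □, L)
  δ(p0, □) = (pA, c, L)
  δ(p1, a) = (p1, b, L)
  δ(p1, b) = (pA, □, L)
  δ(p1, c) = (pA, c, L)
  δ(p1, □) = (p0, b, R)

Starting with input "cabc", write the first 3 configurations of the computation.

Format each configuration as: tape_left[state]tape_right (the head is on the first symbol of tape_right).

Transitions applied:
Step 1: δ(p0, c) = (p1, □, L)
Step 2: δ(p1, □) = (p0, b, R)

The first 3 configurations are:
[p0]cabc ⊢ [p1]□□abc ⊢ b[p0]□abc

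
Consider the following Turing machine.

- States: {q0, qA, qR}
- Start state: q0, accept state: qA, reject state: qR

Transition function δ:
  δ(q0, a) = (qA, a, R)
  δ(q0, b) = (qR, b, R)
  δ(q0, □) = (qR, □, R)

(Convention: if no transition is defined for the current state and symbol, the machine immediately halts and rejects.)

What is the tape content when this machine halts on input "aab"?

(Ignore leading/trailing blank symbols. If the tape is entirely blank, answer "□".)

Execution trace:
Initial: [q0]aab
Step 1: δ(q0, a) = (qA, a, R) → a[qA]ab

The machine reaches the accept state qA and halts.

Final tape (ignoring leading/trailing blanks): aab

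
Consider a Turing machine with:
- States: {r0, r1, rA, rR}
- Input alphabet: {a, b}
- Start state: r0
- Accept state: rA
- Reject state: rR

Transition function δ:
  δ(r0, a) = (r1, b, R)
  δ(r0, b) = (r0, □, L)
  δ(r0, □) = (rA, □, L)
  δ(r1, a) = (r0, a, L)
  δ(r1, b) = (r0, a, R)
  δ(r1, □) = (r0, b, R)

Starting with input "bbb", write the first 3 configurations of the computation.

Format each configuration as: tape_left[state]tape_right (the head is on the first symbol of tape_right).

Transitions applied:
Step 1: δ(r0, b) = (r0, □, L)
Step 2: δ(r0, □) = (rA, □, L)

The first 3 configurations are:
[r0]bbb ⊢ [r0]□□bb ⊢ [rA]□□□bb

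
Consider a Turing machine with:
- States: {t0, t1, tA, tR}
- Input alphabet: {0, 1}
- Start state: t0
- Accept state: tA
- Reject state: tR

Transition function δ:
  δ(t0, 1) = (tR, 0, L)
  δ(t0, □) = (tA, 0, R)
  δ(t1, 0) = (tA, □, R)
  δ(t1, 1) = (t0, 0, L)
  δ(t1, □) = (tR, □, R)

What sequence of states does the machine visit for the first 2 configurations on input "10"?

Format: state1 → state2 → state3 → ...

Execution trace:
Initial: [t0]10
Step 1: δ(t0, 1) = (tR, 0, L) → [tR]□00

The machine reaches the reject state tR and halts.

State sequence: t0 → tR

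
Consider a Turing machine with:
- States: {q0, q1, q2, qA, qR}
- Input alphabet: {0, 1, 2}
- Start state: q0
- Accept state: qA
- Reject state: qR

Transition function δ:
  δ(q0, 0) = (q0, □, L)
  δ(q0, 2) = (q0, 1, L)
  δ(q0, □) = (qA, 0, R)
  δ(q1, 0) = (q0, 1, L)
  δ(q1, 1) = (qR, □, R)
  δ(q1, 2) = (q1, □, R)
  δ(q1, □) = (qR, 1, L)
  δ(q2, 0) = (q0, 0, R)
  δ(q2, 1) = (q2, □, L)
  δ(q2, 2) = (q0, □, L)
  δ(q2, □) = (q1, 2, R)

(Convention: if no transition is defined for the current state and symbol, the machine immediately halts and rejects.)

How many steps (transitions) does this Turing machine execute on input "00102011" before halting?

Execution trace:
Initial: [q0]00102011
Step 1: δ(q0, 0) = (q0, □, L) → [q0]□□0102011
Step 2: δ(q0, □) = (qA, 0, R) → 0[qA]□0102011

The machine reaches the accept state qA and halts.

The machine executed 2 steps before halting.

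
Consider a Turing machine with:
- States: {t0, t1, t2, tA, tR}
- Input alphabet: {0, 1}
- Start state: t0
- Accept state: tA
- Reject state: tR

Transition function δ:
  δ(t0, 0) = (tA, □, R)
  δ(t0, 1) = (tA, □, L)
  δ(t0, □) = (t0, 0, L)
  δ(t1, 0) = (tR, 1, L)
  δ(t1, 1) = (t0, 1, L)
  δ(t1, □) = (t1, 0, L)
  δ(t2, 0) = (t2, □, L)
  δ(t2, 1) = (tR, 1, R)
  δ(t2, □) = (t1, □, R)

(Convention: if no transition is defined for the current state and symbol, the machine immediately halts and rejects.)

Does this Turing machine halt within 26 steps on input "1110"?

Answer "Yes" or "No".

Execution trace:
Initial: [t0]1110
Step 1: δ(t0, 1) = (tA, □, L) → [tA]□□110

The machine reaches the accept state tA and halts.
The machine halted after 1 step (within the 26-step bound).

Answer: Yes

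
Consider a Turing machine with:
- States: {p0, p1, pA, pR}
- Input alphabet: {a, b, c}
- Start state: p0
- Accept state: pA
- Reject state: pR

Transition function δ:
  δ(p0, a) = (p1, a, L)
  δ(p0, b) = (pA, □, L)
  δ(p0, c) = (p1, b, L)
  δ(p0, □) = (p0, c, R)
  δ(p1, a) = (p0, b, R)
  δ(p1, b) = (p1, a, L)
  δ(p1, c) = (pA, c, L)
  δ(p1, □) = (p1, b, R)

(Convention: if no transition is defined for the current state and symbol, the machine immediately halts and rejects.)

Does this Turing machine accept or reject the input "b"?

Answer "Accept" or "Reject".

Execution trace:
Initial: [p0]b
Step 1: δ(p0, b) = (pA, □, L) → [pA]□□

The machine reaches the accept state pA and halts.

Answer: Accept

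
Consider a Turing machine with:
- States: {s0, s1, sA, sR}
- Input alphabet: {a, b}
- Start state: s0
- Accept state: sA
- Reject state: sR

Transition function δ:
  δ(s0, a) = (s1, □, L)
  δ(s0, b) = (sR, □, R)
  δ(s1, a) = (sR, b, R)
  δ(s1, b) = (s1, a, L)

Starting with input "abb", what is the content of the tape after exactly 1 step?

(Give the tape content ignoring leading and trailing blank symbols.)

Execution trace:
Initial: [s0]abb
Step 1: δ(s0, a) = (s1, □, L) → [s1]□□bb

No transition is defined for δ(s1, □). By convention the machine halts and rejects.

After 1 step, the tape (ignoring leading/trailing blanks) is: bb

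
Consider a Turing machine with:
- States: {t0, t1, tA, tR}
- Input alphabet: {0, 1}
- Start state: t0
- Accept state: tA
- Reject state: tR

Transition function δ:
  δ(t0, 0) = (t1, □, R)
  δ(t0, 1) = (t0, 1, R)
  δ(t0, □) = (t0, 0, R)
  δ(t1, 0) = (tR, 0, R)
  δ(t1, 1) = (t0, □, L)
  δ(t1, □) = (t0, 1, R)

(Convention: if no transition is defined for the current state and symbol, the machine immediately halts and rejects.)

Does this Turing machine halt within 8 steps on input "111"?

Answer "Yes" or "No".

Execution trace:
Initial: [t0]111
Step 1: δ(t0, 1) = (t0, 1, R) → 1[t0]11
Step 2: δ(t0, 1) = (t0, 1, R) → 11[t0]1
Step 3: δ(t0, 1) = (t0, 1, R) → 111[t0]□
Step 4: δ(t0, □) = (t0, 0, R) → 1110[t0]□
Step 5: δ(t0, □) = (t0, 0, R) → 11100[t0]□
Step 6: δ(t0, □) = (t0, 0, R) → 111000[t0]□
Step 7: δ(t0, □) = (t0, 0, R) → 1110000[t0]□
Step 8: δ(t0, □) = (t0, 0, R) → 11100000[t0]□

The machine has not reached a halting state after 8 steps.
The machine did not halt within the 8-step bound.

Answer: No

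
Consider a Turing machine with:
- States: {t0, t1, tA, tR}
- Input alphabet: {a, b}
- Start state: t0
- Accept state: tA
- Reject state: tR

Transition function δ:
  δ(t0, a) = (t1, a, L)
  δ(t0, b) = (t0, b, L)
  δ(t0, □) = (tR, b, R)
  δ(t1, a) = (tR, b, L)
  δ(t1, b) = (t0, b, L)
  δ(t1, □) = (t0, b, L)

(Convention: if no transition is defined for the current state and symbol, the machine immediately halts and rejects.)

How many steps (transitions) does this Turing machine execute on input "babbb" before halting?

Execution trace:
Initial: [t0]babbb
Step 1: δ(t0, b) = (t0, b, L) → [t0]□babbb
Step 2: δ(t0, □) = (tR, b, R) → b[tR]babbb

The machine reaches the reject state tR and halts.

The machine executed 2 steps before halting.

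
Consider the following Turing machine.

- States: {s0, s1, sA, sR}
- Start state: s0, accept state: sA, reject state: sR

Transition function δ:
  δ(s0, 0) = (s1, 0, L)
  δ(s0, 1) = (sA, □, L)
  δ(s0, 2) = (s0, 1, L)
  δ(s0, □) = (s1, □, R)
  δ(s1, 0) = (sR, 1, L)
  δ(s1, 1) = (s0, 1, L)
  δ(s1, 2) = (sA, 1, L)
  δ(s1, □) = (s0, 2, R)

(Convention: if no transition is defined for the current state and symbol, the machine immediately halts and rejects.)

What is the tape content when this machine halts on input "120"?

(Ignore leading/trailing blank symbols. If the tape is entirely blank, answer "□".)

Execution trace:
Initial: [s0]120
Step 1: δ(s0, 1) = (sA, □, L) → [sA]□□20

The machine reaches the accept state sA and halts.

Final tape (ignoring leading/trailing blanks): 20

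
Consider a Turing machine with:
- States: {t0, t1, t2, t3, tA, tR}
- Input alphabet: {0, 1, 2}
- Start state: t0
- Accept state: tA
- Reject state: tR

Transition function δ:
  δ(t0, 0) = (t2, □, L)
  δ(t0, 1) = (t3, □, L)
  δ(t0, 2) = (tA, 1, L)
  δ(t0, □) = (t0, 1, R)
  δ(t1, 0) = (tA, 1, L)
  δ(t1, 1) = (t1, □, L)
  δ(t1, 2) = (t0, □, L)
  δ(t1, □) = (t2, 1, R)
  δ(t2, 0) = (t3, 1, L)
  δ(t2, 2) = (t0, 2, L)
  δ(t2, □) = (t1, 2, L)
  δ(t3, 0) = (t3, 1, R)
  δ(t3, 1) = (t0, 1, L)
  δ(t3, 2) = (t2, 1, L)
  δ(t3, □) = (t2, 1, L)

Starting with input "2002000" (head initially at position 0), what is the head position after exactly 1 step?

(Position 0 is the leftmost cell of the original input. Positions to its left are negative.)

Execution trace (head position shown):
Step 0: [t0]2002000  (head at position 0)
Step 1: move left → [tA]□1002000  (head at position -1)

After 1 step, the head is at position -1.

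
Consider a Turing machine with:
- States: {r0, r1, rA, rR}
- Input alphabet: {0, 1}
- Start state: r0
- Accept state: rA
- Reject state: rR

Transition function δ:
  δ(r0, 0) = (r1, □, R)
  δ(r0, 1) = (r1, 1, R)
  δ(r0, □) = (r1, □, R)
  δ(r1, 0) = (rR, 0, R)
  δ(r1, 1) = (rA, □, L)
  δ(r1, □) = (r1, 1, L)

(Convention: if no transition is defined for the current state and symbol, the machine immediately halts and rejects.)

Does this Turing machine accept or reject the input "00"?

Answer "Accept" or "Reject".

Execution trace:
Initial: [r0]00
Step 1: δ(r0, 0) = (r1, □, R) → □[r1]0
Step 2: δ(r1, 0) = (rR, 0, R) → □0[rR]□

The machine reaches the reject state rR and halts.

Answer: Reject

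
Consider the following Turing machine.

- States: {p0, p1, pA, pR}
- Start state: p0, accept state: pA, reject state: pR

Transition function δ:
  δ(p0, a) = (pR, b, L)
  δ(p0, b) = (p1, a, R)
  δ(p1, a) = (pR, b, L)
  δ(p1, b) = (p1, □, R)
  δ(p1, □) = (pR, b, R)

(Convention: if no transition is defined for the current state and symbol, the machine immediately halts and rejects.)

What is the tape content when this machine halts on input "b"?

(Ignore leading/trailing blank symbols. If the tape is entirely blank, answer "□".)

Execution trace:
Initial: [p0]b
Step 1: δ(p0, b) = (p1, a, R) → a[p1]□
Step 2: δ(p1, □) = (pR, b, R) → ab[pR]□

The machine reaches the reject state pR and halts.

Final tape (ignoring leading/trailing blanks): ab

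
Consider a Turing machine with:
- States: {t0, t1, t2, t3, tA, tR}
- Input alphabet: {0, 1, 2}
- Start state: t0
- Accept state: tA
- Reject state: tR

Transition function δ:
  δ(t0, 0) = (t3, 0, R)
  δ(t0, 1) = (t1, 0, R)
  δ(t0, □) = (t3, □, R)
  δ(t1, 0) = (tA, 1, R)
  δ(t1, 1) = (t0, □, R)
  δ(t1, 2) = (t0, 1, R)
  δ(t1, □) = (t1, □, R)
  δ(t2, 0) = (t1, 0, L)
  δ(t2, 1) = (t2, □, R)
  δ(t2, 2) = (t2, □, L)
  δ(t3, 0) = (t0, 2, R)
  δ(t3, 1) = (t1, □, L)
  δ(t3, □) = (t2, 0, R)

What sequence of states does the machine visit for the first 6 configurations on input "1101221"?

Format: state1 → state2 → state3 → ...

Execution trace:
Initial: [t0]1101221
Step 1: δ(t0, 1) = (t1, 0, R) → 0[t1]101221
Step 2: δ(t1, 1) = (t0, □, R) → 0□[t0]01221
Step 3: δ(t0, 0) = (t3, 0, R) → 0□0[t3]1221
Step 4: δ(t3, 1) = (t1, □, L) → 0□[t1]0□221
Step 5: δ(t1, 0) = (tA, 1, R) → 0□1[tA]□221

The machine reaches the accept state tA and halts.

State sequence: t0 → t1 → t0 → t3 → t1 → tA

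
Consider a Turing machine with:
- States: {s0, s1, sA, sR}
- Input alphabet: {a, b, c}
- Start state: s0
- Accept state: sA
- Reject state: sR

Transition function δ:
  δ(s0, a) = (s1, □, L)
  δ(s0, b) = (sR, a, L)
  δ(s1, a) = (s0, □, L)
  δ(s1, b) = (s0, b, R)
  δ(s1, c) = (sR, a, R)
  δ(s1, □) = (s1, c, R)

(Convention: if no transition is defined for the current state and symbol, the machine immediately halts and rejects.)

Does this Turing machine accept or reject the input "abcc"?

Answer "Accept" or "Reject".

Execution trace:
Initial: [s0]abcc
Step 1: δ(s0, a) = (s1, □, L) → [s1]□□bcc
Step 2: δ(s1, □) = (s1, c, R) → c[s1]□bcc
Step 3: δ(s1, □) = (s1, c, R) → cc[s1]bcc
Step 4: δ(s1, b) = (s0, b, R) → ccb[s0]cc

No transition is defined for δ(s0, c). By convention the machine halts and rejects.

Answer: Reject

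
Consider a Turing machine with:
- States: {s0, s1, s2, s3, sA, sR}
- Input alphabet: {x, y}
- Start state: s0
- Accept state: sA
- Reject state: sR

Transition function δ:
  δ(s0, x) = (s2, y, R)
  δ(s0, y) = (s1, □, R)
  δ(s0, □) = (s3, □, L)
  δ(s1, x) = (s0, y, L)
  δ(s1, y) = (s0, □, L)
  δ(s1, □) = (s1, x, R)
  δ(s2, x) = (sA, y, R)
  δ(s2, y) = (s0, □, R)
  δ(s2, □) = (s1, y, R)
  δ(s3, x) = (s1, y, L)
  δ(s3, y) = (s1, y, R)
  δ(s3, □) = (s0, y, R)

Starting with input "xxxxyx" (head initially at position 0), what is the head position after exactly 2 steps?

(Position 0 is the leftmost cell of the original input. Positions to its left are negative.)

Execution trace (head position shown):
Step 0: [s0]xxxxyx  (head at position 0)
Step 1: move right → y[s2]xxxyx  (head at position 1)
Step 2: move right → yy[sA]xxyx  (head at position 2)

After 2 steps, the head is at position 2.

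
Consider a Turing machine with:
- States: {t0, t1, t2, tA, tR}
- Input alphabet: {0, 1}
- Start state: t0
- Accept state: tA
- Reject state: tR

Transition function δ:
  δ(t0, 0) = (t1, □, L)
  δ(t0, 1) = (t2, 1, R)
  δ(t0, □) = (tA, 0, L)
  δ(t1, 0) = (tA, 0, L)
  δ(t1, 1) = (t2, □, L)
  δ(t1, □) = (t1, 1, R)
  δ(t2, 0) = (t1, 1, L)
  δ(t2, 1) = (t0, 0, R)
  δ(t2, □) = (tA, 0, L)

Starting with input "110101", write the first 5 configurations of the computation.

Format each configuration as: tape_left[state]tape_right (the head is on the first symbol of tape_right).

Transitions applied:
Step 1: δ(t0, 1) = (t2, 1, R)
Step 2: δ(t2, 1) = (t0, 0, R)
Step 3: δ(t0, 0) = (t1, □, L)
Step 4: δ(t1, 0) = (tA, 0, L)

The first 5 configurations are:
[t0]110101 ⊢ 1[t2]10101 ⊢ 10[t0]0101 ⊢ 1[t1]0□101 ⊢ [tA]10□101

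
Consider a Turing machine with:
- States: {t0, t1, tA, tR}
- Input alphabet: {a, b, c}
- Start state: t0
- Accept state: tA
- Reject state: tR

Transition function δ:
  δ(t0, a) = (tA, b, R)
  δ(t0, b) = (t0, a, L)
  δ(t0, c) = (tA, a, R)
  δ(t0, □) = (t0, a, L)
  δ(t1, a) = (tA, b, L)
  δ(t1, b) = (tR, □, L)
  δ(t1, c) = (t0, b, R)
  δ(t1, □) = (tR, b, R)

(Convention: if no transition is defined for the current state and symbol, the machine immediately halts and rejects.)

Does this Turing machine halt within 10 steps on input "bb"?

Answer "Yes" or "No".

Execution trace:
Initial: [t0]bb
Step 1: δ(t0, b) = (t0, a, L) → [t0]□ab
Step 2: δ(t0, □) = (t0, a, L) → [t0]□aab
Step 3: δ(t0, □) = (t0, a, L) → [t0]□aaab
Step 4: δ(t0, □) = (t0, a, L) → [t0]□aaaab
Step 5: δ(t0, □) = (t0, a, L) → [t0]□aaaaab
Step 6: δ(t0, □) = (t0, a, L) → [t0]□aaaaaab
Step 7: δ(t0, □) = (t0, a, L) → [t0]□aaaaaaab
Step 8: δ(t0, □) = (t0, a, L) → [t0]□aaaaaaaab
Step 9: δ(t0, □) = (t0, a, L) → [t0]□aaaaaaaaab
Step 10: δ(t0, □) = (t0, a, L) → [t0]□aaaaaaaaaab

The machine has not reached a halting state after 10 steps.
The machine did not halt within the 10-step bound.

Answer: No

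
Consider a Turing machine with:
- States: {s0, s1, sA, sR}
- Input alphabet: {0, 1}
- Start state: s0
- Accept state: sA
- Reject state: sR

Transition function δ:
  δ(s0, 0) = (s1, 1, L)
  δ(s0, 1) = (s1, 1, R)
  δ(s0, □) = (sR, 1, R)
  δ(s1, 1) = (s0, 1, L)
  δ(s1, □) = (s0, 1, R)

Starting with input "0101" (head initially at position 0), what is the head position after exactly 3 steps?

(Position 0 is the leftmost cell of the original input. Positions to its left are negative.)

Execution trace (head position shown):
Step 0: [s0]0101  (head at position 0)
Step 1: move left → [s1]□1101  (head at position -1)
Step 2: move right → 1[s0]1101  (head at position 0)
Step 3: move right → 11[s1]101  (head at position 1)

After 3 steps, the head is at position 1.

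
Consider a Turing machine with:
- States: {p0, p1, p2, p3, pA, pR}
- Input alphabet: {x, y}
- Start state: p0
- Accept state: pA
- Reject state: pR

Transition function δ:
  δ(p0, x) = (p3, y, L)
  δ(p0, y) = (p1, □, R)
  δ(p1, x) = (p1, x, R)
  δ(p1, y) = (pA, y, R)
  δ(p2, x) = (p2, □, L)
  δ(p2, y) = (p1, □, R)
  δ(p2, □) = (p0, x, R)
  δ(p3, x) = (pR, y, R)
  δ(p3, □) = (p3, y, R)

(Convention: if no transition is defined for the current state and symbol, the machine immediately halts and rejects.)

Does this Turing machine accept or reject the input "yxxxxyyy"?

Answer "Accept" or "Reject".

Execution trace:
Initial: [p0]yxxxxyyy
Step 1: δ(p0, y) = (p1, □, R) → □[p1]xxxxyyy
Step 2: δ(p1, x) = (p1, x, R) → □x[p1]xxxyyy
Step 3: δ(p1, x) = (p1, x, R) → □xx[p1]xxyyy
Step 4: δ(p1, x) = (p1, x, R) → □xxx[p1]xyyy
Step 5: δ(p1, x) = (p1, x, R) → □xxxx[p1]yyy
Step 6: δ(p1, y) = (pA, y, R) → □xxxxy[pA]yy

The machine reaches the accept state pA and halts.

Answer: Accept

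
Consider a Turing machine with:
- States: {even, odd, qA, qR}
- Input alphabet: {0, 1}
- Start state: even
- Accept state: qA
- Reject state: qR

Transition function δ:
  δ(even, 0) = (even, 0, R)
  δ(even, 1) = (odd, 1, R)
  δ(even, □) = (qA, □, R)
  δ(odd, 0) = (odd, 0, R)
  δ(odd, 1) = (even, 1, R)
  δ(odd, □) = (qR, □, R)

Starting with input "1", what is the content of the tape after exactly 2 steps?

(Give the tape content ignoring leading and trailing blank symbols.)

Execution trace:
Initial: [even]1
Step 1: δ(even, 1) = (odd, 1, R) → 1[odd]□
Step 2: δ(odd, □) = (qR, □, R) → 1□[qR]□

The machine reaches the reject state qR and halts.

After 2 steps, the tape (ignoring leading/trailing blanks) is: 1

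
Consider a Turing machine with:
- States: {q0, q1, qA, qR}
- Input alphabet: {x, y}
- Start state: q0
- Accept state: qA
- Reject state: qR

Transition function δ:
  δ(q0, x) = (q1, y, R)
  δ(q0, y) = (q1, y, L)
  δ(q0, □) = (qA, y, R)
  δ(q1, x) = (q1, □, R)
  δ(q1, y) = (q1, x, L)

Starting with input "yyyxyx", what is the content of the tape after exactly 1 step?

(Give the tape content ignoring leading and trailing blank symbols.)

Execution trace:
Initial: [q0]yyyxyx
Step 1: δ(q0, y) = (q1, y, L) → [q1]□yyyxyx

No transition is defined for δ(q1, □). By convention the machine halts and rejects.

After 1 step, the tape (ignoring leading/trailing blanks) is: yyyxyx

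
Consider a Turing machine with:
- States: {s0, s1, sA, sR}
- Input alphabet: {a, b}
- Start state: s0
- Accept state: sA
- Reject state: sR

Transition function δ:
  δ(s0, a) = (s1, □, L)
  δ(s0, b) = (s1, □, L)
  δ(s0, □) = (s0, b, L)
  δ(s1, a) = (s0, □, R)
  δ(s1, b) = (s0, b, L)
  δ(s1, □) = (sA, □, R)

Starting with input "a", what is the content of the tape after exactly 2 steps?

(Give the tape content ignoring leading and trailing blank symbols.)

Execution trace:
Initial: [s0]a
Step 1: δ(s0, a) = (s1, □, L) → [s1]□□
Step 2: δ(s1, □) = (sA, □, R) → □[sA]□

The machine reaches the accept state sA and halts.

After 2 steps, the tape (ignoring leading/trailing blanks) is: □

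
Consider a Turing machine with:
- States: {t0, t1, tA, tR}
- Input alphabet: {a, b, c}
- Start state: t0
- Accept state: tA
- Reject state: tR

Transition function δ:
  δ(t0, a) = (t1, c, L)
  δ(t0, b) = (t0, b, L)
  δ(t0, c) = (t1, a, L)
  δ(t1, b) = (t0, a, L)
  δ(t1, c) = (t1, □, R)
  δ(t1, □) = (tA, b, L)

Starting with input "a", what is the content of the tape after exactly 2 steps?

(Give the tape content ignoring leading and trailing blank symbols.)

Execution trace:
Initial: [t0]a
Step 1: δ(t0, a) = (t1, c, L) → [t1]□c
Step 2: δ(t1, □) = (tA, b, L) → [tA]□bc

The machine reaches the accept state tA and halts.

After 2 steps, the tape (ignoring leading/trailing blanks) is: bc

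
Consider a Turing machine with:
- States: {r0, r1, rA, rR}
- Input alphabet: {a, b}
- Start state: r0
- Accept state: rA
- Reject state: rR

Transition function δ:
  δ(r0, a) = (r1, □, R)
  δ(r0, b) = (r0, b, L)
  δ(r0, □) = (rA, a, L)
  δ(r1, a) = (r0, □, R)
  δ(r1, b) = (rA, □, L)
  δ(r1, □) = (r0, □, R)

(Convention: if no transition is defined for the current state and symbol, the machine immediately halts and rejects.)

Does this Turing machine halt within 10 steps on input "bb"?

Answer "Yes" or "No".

Execution trace:
Initial: [r0]bb
Step 1: δ(r0, b) = (r0, b, L) → [r0]□bb
Step 2: δ(r0, □) = (rA, a, L) → [rA]□abb

The machine reaches the accept state rA and halts.
The machine halted after 2 steps (within the 10-step bound).

Answer: Yes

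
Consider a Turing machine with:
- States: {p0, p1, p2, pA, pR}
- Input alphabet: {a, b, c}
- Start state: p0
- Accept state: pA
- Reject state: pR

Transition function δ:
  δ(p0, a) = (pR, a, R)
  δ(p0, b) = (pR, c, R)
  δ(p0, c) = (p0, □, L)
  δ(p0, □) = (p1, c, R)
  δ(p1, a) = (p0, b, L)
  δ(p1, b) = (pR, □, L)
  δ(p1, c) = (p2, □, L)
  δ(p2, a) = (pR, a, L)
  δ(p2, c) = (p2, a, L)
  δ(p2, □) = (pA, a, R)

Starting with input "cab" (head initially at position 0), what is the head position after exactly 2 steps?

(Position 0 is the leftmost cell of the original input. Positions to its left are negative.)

Execution trace (head position shown):
Step 0: [p0]cab  (head at position 0)
Step 1: move left → [p0]□□ab  (head at position -1)
Step 2: move right → c[p1]□ab  (head at position 0)

After 2 steps, the head is at position 0.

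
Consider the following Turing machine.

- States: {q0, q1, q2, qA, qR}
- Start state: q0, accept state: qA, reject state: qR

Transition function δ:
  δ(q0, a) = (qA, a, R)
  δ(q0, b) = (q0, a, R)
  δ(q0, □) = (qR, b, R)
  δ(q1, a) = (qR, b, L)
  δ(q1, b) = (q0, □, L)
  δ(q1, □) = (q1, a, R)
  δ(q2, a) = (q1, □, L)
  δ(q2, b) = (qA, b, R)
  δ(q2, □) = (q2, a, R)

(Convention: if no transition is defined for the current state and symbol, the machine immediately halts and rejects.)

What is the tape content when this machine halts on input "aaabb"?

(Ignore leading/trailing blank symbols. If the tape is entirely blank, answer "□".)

Execution trace:
Initial: [q0]aaabb
Step 1: δ(q0, a) = (qA, a, R) → a[qA]aabb

The machine reaches the accept state qA and halts.

Final tape (ignoring leading/trailing blanks): aaabb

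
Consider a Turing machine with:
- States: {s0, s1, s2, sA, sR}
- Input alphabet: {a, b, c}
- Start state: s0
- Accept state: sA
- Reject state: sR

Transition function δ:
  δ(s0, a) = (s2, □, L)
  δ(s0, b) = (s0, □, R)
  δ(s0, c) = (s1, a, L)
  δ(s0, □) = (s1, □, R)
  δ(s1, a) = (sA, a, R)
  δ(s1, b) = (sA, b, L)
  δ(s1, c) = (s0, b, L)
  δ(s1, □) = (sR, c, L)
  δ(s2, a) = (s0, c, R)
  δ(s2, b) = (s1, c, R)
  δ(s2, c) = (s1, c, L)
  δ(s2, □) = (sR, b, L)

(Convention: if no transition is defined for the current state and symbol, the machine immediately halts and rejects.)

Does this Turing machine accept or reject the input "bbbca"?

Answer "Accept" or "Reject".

Execution trace:
Initial: [s0]bbbca
Step 1: δ(s0, b) = (s0, □, R) → □[s0]bbca
Step 2: δ(s0, b) = (s0, □, R) → □□[s0]bca
Step 3: δ(s0, b) = (s0, □, R) → □□□[s0]ca
Step 4: δ(s0, c) = (s1, a, L) → □□[s1]□aa
Step 5: δ(s1, □) = (sR, c, L) → □[sR]□caa

The machine reaches the reject state sR and halts.

Answer: Reject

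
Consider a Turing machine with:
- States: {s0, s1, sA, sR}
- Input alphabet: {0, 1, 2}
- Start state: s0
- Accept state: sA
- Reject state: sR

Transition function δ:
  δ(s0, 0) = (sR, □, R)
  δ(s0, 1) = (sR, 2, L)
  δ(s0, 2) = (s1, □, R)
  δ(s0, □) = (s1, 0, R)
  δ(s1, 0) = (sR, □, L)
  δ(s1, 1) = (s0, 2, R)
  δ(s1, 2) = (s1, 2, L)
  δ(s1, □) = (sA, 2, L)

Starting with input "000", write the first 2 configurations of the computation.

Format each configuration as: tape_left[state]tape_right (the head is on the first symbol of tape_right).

Transitions applied:
Step 1: δ(s0, 0) = (sR, □, R)

The first 2 configurations are:
[s0]000 ⊢ □[sR]00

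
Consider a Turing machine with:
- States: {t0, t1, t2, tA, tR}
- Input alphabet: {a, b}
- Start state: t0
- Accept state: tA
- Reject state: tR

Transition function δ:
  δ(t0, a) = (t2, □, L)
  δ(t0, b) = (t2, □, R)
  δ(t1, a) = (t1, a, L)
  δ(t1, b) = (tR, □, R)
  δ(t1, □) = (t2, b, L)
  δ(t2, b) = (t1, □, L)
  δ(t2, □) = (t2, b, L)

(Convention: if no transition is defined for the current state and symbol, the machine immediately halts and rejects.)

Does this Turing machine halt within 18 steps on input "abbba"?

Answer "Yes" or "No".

Execution trace:
Initial: [t0]abbba
Step 1: δ(t0, a) = (t2, □, L) → [t2]□□bbba
Step 2: δ(t2, □) = (t2, b, L) → [t2]□b□bbba
Step 3: δ(t2, □) = (t2, b, L) → [t2]□bb□bbba
Step 4: δ(t2, □) = (t2, b, L) → [t2]□bbb□bbba
Step 5: δ(t2, □) = (t2, b, L) → [t2]□bbbb□bbba
Step 6: δ(t2, □) = (t2, b, L) → [t2]□bbbbb□bbba
Step 7: δ(t2, □) = (t2, b, L) → [t2]□bbbbbb□bbba
Step 8: δ(t2, □) = (t2, b, L) → [t2]□bbbbbbb□bbba
Step 9: δ(t2, □) = (t2, b, L) → [t2]□bbbbbbbb□bbba
Step 10: δ(t2, □) = (t2, b, L) → [t2]□bbbbbbbbb□bbba
Step 11: δ(t2, □) = (t2, b, L) → [t2]□bbbbbbbbbb□bbba
Step 12: δ(t2, □) = (t2, b, L) → [t2]□bbbbbbbbbbb□bbba
Step 13: δ(t2, □) = (t2, b, L) → [t2]□bbbbbbbbbbbb□bbba
Step 14: δ(t2, □) = (t2, b, L) → [t2]□bbbbbbbbbbbbb□bbba
Step 15: δ(t2, □) = (t2, b, L) → [t2]□bbbbbbbbbbbbbb□bbba
Step 16: δ(t2, □) = (t2, b, L) → [t2]□bbbbbbbbbbbbbbb□bbba
Step 17: δ(t2, □) = (t2, b, L) → [t2]□bbbbbbbbbbbbbbbb□bbba
Step 18: δ(t2, □) = (t2, b, L) → [t2]□bbbbbbbbbbbbbbbbb□bbba

The machine has not reached a halting state after 18 steps.
The machine did not halt within the 18-step bound.

Answer: No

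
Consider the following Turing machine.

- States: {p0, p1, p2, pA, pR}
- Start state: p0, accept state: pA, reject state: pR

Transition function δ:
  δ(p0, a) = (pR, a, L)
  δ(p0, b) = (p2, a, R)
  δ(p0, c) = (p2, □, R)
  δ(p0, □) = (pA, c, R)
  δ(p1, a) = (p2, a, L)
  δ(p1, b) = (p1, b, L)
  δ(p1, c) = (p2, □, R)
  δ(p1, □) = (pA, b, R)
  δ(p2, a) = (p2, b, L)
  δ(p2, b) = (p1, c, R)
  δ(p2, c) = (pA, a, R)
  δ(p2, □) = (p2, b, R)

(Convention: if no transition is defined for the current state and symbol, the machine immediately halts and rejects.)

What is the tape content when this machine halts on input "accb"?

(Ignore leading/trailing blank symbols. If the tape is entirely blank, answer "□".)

Execution trace:
Initial: [p0]accb
Step 1: δ(p0, a) = (pR, a, L) → [pR]□accb

The machine reaches the reject state pR and halts.

Final tape (ignoring leading/trailing blanks): accb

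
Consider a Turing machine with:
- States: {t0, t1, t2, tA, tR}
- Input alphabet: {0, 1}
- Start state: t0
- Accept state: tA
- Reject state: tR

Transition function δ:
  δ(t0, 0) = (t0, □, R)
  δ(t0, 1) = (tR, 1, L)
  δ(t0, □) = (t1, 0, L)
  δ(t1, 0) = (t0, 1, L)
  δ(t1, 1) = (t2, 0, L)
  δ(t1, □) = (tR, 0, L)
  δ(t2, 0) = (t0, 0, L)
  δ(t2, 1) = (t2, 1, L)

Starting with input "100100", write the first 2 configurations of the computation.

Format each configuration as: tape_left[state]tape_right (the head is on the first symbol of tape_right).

Transitions applied:
Step 1: δ(t0, 1) = (tR, 1, L)

The first 2 configurations are:
[t0]100100 ⊢ [tR]□100100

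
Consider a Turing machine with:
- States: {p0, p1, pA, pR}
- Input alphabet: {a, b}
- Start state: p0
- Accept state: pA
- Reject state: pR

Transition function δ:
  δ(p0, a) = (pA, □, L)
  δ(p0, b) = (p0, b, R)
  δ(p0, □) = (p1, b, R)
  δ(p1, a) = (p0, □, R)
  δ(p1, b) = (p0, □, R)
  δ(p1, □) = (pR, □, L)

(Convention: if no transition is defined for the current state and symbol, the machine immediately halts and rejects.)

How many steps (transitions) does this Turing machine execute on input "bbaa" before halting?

Execution trace:
Initial: [p0]bbaa
Step 1: δ(p0, b) = (p0, b, R) → b[p0]baa
Step 2: δ(p0, b) = (p0, b, R) → bb[p0]aa
Step 3: δ(p0, a) = (pA, □, L) → b[pA]b□a

The machine reaches the accept state pA and halts.

The machine executed 3 steps before halting.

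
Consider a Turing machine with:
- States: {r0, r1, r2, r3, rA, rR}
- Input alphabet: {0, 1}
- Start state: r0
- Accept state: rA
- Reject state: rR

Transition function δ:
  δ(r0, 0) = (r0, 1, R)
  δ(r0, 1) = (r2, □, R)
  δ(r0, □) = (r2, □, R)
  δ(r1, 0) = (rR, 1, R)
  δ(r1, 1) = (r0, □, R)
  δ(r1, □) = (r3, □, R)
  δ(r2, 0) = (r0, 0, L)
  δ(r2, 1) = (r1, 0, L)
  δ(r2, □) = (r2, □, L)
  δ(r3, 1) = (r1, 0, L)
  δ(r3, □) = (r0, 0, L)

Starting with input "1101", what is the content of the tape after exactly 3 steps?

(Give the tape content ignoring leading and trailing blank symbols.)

Execution trace:
Initial: [r0]1101
Step 1: δ(r0, 1) = (r2, □, R) → □[r2]101
Step 2: δ(r2, 1) = (r1, 0, L) → [r1]□001
Step 3: δ(r1, □) = (r3, □, R) → □[r3]001

No transition is defined for δ(r3, 0). By convention the machine halts and rejects.

After 3 steps, the tape (ignoring leading/trailing blanks) is: 001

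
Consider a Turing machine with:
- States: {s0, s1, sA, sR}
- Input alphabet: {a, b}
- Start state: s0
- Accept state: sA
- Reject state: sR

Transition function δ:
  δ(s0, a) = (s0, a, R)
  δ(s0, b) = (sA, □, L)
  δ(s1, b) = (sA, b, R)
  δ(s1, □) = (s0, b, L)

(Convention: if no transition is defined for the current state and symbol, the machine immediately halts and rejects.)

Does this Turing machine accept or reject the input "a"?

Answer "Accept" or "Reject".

Execution trace:
Initial: [s0]a
Step 1: δ(s0, a) = (s0, a, R) → a[s0]□

No transition is defined for δ(s0, □). By convention the machine halts and rejects.

Answer: Reject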